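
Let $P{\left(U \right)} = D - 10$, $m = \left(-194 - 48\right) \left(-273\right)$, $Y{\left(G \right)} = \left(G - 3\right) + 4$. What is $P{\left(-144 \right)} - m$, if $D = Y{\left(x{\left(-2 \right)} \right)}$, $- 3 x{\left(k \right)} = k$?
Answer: $- \frac{198223}{3} \approx -66074.0$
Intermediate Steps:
$x{\left(k \right)} = - \frac{k}{3}$
$Y{\left(G \right)} = 1 + G$ ($Y{\left(G \right)} = \left(-3 + G\right) + 4 = 1 + G$)
$D = \frac{5}{3}$ ($D = 1 - - \frac{2}{3} = 1 + \frac{2}{3} = \frac{5}{3} \approx 1.6667$)
$m = 66066$ ($m = \left(-242\right) \left(-273\right) = 66066$)
$P{\left(U \right)} = - \frac{25}{3}$ ($P{\left(U \right)} = \frac{5}{3} - 10 = - \frac{25}{3}$)
$P{\left(-144 \right)} - m = - \frac{25}{3} - 66066 = - \frac{198223}{3}$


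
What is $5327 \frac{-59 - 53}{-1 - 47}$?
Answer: $\frac{37289}{3} \approx 12430.0$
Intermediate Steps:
$5327 \frac{-59 - 53}{-1 - 47} = 5327 \left(- \frac{112}{-48}\right) = 5327 \left(\left(-112\right) \left(- \frac{1}{48}\right)\right) = 5327 \cdot \frac{7}{3} = \frac{37289}{3}$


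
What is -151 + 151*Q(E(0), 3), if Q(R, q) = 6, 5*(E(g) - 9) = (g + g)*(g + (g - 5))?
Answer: 755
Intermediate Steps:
E(g) = 9 + 2*g*(-5 + 2*g)/5 (E(g) = 9 + ((g + g)*(g + (g - 5)))/5 = 9 + ((2*g)*(g + (-5 + g)))/5 = 9 + ((2*g)*(-5 + 2*g))/5 = 9 + (2*g*(-5 + 2*g))/5 = 9 + 2*g*(-5 + 2*g)/5)
-151 + 151*Q(E(0), 3) = -151 + 151*6 = -151 + 906 = 755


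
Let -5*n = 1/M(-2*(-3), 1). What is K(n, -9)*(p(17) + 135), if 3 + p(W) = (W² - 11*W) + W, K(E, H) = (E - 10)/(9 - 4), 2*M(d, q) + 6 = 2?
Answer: -24849/50 ≈ -496.98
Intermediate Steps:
M(d, q) = -2 (M(d, q) = -3 + (½)*2 = -3 + 1 = -2)
n = ⅒ (n = -⅕/(-2) = -⅕*(-½) = ⅒ ≈ 0.10000)
K(E, H) = -2 + E/5 (K(E, H) = (-10 + E)/5 = (-10 + E)*(⅕) = -2 + E/5)
p(W) = -3 + W² - 10*W (p(W) = -3 + ((W² - 11*W) + W) = -3 + (W² - 10*W) = -3 + W² - 10*W)
K(n, -9)*(p(17) + 135) = (-2 + (⅕)*(⅒))*((-3 + 17² - 10*17) + 135) = (-2 + 1/50)*((-3 + 289 - 170) + 135) = -99*(116 + 135)/50 = -99/50*251 = -24849/50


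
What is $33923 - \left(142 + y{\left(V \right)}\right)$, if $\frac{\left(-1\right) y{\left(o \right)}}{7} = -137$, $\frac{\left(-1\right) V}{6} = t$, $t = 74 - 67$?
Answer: $32822$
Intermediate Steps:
$t = 7$ ($t = 74 - 67 = 7$)
$V = -42$ ($V = \left(-6\right) 7 = -42$)
$y{\left(o \right)} = 959$ ($y{\left(o \right)} = \left(-7\right) \left(-137\right) = 959$)
$33923 - \left(142 + y{\left(V \right)}\right) = 33923 - 1101 = 32822$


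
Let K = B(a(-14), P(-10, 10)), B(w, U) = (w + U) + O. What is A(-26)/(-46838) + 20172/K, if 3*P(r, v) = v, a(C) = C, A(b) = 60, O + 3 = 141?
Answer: 708606372/4473029 ≈ 158.42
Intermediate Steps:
O = 138 (O = -3 + 141 = 138)
P(r, v) = v/3
B(w, U) = 138 + U + w (B(w, U) = (w + U) + 138 = (U + w) + 138 = 138 + U + w)
K = 382/3 (K = 138 + (⅓)*10 - 14 = 138 + 10/3 - 14 = 382/3 ≈ 127.33)
A(-26)/(-46838) + 20172/K = 60/(-46838) + 20172/(382/3) = 60*(-1/46838) + 20172*(3/382) = -30/23419 + 30258/191 = 708606372/4473029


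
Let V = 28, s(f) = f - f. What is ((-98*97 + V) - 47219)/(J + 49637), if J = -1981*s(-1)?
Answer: -56697/49637 ≈ -1.1422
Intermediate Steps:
s(f) = 0
J = 0 (J = -1981*0 = 0)
((-98*97 + V) - 47219)/(J + 49637) = ((-98*97 + 28) - 47219)/(0 + 49637) = ((-9506 + 28) - 47219)/49637 = (-9478 - 47219)*(1/49637) = -56697*1/49637 = -56697/49637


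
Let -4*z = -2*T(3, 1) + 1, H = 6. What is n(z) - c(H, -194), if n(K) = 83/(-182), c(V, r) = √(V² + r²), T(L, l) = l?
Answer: -83/182 - 2*√9418 ≈ -194.55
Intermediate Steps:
z = ¼ (z = -(-2*1 + 1)/4 = -(-2 + 1)/4 = -¼*(-1) = ¼ ≈ 0.25000)
n(K) = -83/182 (n(K) = 83*(-1/182) = -83/182)
n(z) - c(H, -194) = -83/182 - √(6² + (-194)²) = -83/182 - √(36 + 37636) = -83/182 - √37672 = -83/182 - 2*√9418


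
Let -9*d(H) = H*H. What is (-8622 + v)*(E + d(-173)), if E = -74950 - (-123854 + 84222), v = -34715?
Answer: 15072218567/9 ≈ 1.6747e+9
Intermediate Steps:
E = -35318 (E = -74950 - 1*(-39632) = -74950 + 39632 = -35318)
d(H) = -H²/9 (d(H) = -H*H/9 = -H²/9)
(-8622 + v)*(E + d(-173)) = (-8622 - 34715)*(-35318 - ⅑*(-173)²) = -43337*(-35318 - ⅑*29929) = -43337*(-35318 - 29929/9) = -43337*(-347791/9) = 15072218567/9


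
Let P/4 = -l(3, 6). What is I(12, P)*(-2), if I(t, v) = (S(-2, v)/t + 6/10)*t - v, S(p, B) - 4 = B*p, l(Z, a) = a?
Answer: -832/5 ≈ -166.40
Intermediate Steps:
S(p, B) = 4 + B*p
P = -24 (P = 4*(-1*6) = 4*(-6) = -24)
I(t, v) = -v + t*(⅗ + (4 - 2*v)/t) (I(t, v) = ((4 + v*(-2))/t + 6/10)*t - v = ((4 - 2*v)/t + 6*(⅒))*t - v = ((4 - 2*v)/t + ⅗)*t - v = (⅗ + (4 - 2*v)/t)*t - v = t*(⅗ + (4 - 2*v)/t) - v = -v + t*(⅗ + (4 - 2*v)/t))
I(12, P)*(-2) = (4 - 3*(-24) + (⅗)*12)*(-2) = (4 + 72 + 36/5)*(-2) = (416/5)*(-2) = -832/5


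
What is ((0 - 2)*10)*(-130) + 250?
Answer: 2850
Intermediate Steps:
((0 - 2)*10)*(-130) + 250 = -2*10*(-130) + 250 = -20*(-130) + 250 = 2600 + 250 = 2850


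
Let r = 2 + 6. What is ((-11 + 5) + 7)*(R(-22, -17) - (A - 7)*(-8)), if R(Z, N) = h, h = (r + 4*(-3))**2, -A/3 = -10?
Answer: 200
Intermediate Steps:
A = 30 (A = -3*(-10) = 30)
r = 8
h = 16 (h = (8 + 4*(-3))**2 = (8 - 12)**2 = (-4)**2 = 16)
R(Z, N) = 16
((-11 + 5) + 7)*(R(-22, -17) - (A - 7)*(-8)) = ((-11 + 5) + 7)*(16 - (30 - 7)*(-8)) = (-6 + 7)*(16 - 23*(-8)) = 1*(16 - 1*(-184)) = 1*(16 + 184) = 1*200 = 200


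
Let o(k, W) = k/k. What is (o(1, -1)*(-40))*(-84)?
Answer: 3360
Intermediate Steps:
o(k, W) = 1
(o(1, -1)*(-40))*(-84) = (1*(-40))*(-84) = -40*(-84) = 3360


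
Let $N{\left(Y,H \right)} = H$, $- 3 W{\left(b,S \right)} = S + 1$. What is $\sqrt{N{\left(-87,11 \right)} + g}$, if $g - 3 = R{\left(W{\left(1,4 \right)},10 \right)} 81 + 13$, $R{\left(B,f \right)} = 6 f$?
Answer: $3 \sqrt{543} \approx 69.907$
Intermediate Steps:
$W{\left(b,S \right)} = - \frac{1}{3} - \frac{S}{3}$ ($W{\left(b,S \right)} = - \frac{S + 1}{3} = - \frac{1 + S}{3} = - \frac{1}{3} - \frac{S}{3}$)
$g = 4876$ ($g = 3 + \left(6 \cdot 10 \cdot 81 + 13\right) = 3 + \left(60 \cdot 81 + 13\right) = 3 + \left(4860 + 13\right) = 3 + 4873 = 4876$)
$\sqrt{N{\left(-87,11 \right)} + g} = \sqrt{11 + 4876} = \sqrt{4887} = 3 \sqrt{543}$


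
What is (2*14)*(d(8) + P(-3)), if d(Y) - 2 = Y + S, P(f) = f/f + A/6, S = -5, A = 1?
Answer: 518/3 ≈ 172.67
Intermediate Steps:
P(f) = 7/6 (P(f) = f/f + 1/6 = 1 + 1*(⅙) = 1 + ⅙ = 7/6)
d(Y) = -3 + Y (d(Y) = 2 + (Y - 5) = 2 + (-5 + Y) = -3 + Y)
(2*14)*(d(8) + P(-3)) = (2*14)*((-3 + 8) + 7/6) = 28*(5 + 7/6) = 28*(37/6) = 518/3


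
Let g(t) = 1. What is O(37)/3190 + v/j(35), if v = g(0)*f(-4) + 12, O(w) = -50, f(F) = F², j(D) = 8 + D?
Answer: 8717/13717 ≈ 0.63549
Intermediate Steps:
v = 28 (v = 1*(-4)² + 12 = 1*16 + 12 = 16 + 12 = 28)
O(37)/3190 + v/j(35) = -50/3190 + 28/(8 + 35) = -50*1/3190 + 28/43 = -5/319 + 28*(1/43) = -5/319 + 28/43 = 8717/13717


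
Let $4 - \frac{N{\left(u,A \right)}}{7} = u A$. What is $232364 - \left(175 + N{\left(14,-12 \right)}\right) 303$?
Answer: $-185473$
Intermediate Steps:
$N{\left(u,A \right)} = 28 - 7 A u$ ($N{\left(u,A \right)} = 28 - 7 u A = 28 - 7 A u$)
$232364 - \left(175 + N{\left(14,-12 \right)}\right) 303 = 232364 - \left(175 - \left(-28 - 1176\right)\right) 303 = 232364 - \left(175 + \left(28 + 1176\right)\right) 303 = 232364 - \left(175 + 1204\right) 303 = 232364 - 1379 \cdot 303 = 232364 - 417837 = -185473$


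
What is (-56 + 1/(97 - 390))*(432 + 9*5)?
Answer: -7827093/293 ≈ -26714.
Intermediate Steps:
(-56 + 1/(97 - 390))*(432 + 9*5) = (-56 + 1/(-293))*(432 + 45) = (-56 - 1/293)*477 = -16409/293*477 = -7827093/293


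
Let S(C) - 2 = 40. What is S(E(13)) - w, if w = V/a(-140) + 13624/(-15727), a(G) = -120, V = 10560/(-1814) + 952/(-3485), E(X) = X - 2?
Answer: 1878015802127/43862996175 ≈ 42.815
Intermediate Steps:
E(X) = -2 + X
V = -1133192/185935 (V = 10560*(-1/1814) + 952*(-1/3485) = -5280/907 - 56/205 = -1133192/185935 ≈ -6.0946)
S(C) = 42 (S(C) = 2 + 40 = 42)
w = -35769962777/43862996175 (w = -1133192/185935/(-120) + 13624/(-15727) = -1133192/185935*(-1/120) + 13624*(-1/15727) = 141649/2789025 - 13624/15727 = -35769962777/43862996175 ≈ -0.81549)
S(E(13)) - w = 42 - 1*(-35769962777/43862996175) = 42 + 35769962777/43862996175 = 1878015802127/43862996175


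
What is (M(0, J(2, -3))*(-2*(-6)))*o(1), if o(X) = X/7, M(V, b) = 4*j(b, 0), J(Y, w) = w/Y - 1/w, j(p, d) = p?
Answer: -8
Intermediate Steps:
J(Y, w) = -1/w + w/Y
M(V, b) = 4*b
o(X) = X/7 (o(X) = X*(1/7) = X/7)
(M(0, J(2, -3))*(-2*(-6)))*o(1) = ((4*(-1/(-3) - 3/2))*(-2*(-6)))*((1/7)*1) = ((4*(-1*(-1/3) - 3*1/2))*12)*(1/7) = ((4*(1/3 - 3/2))*12)*(1/7) = ((4*(-7/6))*12)*(1/7) = -14/3*12*(1/7) = -56*1/7 = -8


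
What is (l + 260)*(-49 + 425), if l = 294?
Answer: 208304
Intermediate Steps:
(l + 260)*(-49 + 425) = (294 + 260)*(-49 + 425) = 554*376 = 208304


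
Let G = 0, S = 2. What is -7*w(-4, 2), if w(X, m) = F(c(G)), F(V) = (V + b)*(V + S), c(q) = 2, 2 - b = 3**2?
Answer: 140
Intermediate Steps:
b = -7 (b = 2 - 1*3**2 = 2 - 1*9 = 2 - 9 = -7)
F(V) = (-7 + V)*(2 + V) (F(V) = (V - 7)*(V + 2) = (-7 + V)*(2 + V))
w(X, m) = -20 (w(X, m) = -14 + 2**2 - 5*2 = -14 + 4 - 10 = -20)
-7*w(-4, 2) = -7*(-20) = 140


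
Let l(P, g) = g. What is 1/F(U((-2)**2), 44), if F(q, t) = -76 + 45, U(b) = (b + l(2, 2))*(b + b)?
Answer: -1/31 ≈ -0.032258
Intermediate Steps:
U(b) = 2*b*(2 + b) (U(b) = (b + 2)*(b + b) = (2 + b)*(2*b) = 2*b*(2 + b))
F(q, t) = -31
1/F(U((-2)**2), 44) = 1/(-31) = -1/31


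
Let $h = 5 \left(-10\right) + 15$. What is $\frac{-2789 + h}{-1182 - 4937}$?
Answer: $\frac{2824}{6119} \approx 0.46151$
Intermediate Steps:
$h = -35$ ($h = -50 + 15 = -35$)
$\frac{-2789 + h}{-1182 - 4937} = \frac{-2789 - 35}{-1182 - 4937} = - \frac{2824}{-6119} = \left(-2824\right) \left(- \frac{1}{6119}\right) = \frac{2824}{6119}$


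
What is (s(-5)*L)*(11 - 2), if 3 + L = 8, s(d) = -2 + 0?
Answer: -90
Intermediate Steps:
s(d) = -2
L = 5 (L = -3 + 8 = 5)
(s(-5)*L)*(11 - 2) = (-2*5)*(11 - 2) = -10*9 = -90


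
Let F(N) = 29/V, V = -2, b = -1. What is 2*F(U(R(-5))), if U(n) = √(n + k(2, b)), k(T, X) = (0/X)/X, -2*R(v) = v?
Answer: -29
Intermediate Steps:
R(v) = -v/2
k(T, X) = 0 (k(T, X) = 0/X = 0)
U(n) = √n (U(n) = √(n + 0) = √n)
F(N) = -29/2 (F(N) = 29/(-2) = 29*(-½) = -29/2)
2*F(U(R(-5))) = 2*(-29/2) = -29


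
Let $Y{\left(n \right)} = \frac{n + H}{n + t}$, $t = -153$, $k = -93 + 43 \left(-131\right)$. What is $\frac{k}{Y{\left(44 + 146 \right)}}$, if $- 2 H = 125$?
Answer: $- \frac{423724}{255} \approx -1661.7$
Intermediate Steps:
$k = -5726$ ($k = -93 - 5633 = -5726$)
$H = - \frac{125}{2}$ ($H = \left(- \frac{1}{2}\right) 125 = - \frac{125}{2} \approx -62.5$)
$Y{\left(n \right)} = \frac{- \frac{125}{2} + n}{-153 + n}$ ($Y{\left(n \right)} = \frac{n - \frac{125}{2}}{n - 153} = \frac{- \frac{125}{2} + n}{-153 + n}$)
$\frac{k}{Y{\left(44 + 146 \right)}} = - \frac{5726}{\frac{1}{-153 + \left(44 + 146\right)} \left(- \frac{125}{2} + \left(44 + 146\right)\right)} = - \frac{5726}{\frac{1}{-153 + 190} \left(- \frac{125}{2} + 190\right)} = - \frac{5726}{\frac{1}{37} \cdot \frac{255}{2}} = - \frac{5726}{\frac{255}{74}} = \left(-5726\right) \frac{74}{255} = - \frac{423724}{255}$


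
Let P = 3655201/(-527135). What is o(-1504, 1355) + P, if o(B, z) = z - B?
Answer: 1503423764/527135 ≈ 2852.1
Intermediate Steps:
P = -3655201/527135 (P = 3655201*(-1/527135) = -3655201/527135 ≈ -6.9341)
o(-1504, 1355) + P = (1355 - 1*(-1504)) - 3655201/527135 = (1355 + 1504) - 3655201/527135 = 2859 - 3655201/527135 = 1503423764/527135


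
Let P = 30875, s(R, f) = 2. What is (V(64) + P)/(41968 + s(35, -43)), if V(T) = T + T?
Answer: 31003/41970 ≈ 0.73869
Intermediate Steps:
V(T) = 2*T
(V(64) + P)/(41968 + s(35, -43)) = (2*64 + 30875)/(41968 + 2) = (128 + 30875)/41970 = 31003*(1/41970) = 31003/41970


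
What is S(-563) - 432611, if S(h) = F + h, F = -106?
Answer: -433280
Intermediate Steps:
S(h) = -106 + h
S(-563) - 432611 = (-106 - 563) - 432611 = -669 - 432611 = -433280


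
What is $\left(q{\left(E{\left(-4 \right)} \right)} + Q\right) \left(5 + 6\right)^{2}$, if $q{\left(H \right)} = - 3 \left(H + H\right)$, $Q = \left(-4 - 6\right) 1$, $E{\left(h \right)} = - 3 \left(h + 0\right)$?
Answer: $-9922$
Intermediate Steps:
$E{\left(h \right)} = - 3 h$
$Q = -10$ ($Q = \left(-10\right) 1 = -10$)
$q{\left(H \right)} = - 6 H$ ($q{\left(H \right)} = - 3 \cdot 2 H = - 6 H$)
$\left(q{\left(E{\left(-4 \right)} \right)} + Q\right) \left(5 + 6\right)^{2} = \left(- 6 \left(\left(-3\right) \left(-4\right)\right) - 10\right) \left(5 + 6\right)^{2} = \left(\left(-6\right) 12 - 10\right) 11^{2} = \left(-72 - 10\right) 121 = \left(-82\right) 121 = -9922$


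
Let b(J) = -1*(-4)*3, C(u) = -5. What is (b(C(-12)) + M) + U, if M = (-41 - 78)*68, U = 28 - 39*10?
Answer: -8442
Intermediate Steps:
U = -362 (U = 28 - 390 = -362)
M = -8092 (M = -119*68 = -8092)
b(J) = 12 (b(J) = 4*3 = 12)
(b(C(-12)) + M) + U = (12 - 8092) - 362 = -8080 - 362 = -8442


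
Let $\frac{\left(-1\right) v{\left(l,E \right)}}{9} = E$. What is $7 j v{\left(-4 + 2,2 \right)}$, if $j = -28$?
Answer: $3528$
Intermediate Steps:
$v{\left(l,E \right)} = - 9 E$
$7 j v{\left(-4 + 2,2 \right)} = 7 \left(-28\right) \left(\left(-9\right) 2\right) = \left(-196\right) \left(-18\right) = 3528$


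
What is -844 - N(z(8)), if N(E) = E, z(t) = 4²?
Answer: -860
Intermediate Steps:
z(t) = 16
-844 - N(z(8)) = -844 - 1*16 = -844 - 16 = -860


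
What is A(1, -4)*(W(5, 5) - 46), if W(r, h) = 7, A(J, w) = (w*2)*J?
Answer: 312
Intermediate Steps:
A(J, w) = 2*J*w (A(J, w) = (2*w)*J = 2*J*w)
A(1, -4)*(W(5, 5) - 46) = (2*1*(-4))*(7 - 46) = -8*(-39) = 312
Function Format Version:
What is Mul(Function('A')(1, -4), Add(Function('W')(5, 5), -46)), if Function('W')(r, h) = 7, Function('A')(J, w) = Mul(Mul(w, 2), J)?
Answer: 312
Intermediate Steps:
Function('A')(J, w) = Mul(2, J, w) (Function('A')(J, w) = Mul(Mul(2, w), J) = Mul(2, J, w))
Mul(Function('A')(1, -4), Add(Function('W')(5, 5), -46)) = Mul(Mul(2, 1, -4), Add(7, -46)) = Mul(-8, -39) = 312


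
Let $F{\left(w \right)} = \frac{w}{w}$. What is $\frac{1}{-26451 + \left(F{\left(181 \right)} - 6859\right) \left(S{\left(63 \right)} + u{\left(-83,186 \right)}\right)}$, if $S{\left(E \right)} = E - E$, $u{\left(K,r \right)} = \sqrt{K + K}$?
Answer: $\frac{i}{9 \left(- 2939 i + 762 \sqrt{166}\right)} \approx -3.1093 \cdot 10^{-6} + 1.0387 \cdot 10^{-5} i$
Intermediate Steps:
$u{\left(K,r \right)} = \sqrt{2} \sqrt{K}$ ($u{\left(K,r \right)} = \sqrt{2 K} = \sqrt{2} \sqrt{K}$)
$S{\left(E \right)} = 0$
$F{\left(w \right)} = 1$
$\frac{1}{-26451 + \left(F{\left(181 \right)} - 6859\right) \left(S{\left(63 \right)} + u{\left(-83,186 \right)}\right)} = \frac{1}{-26451 + \left(1 - 6859\right) \left(0 + \sqrt{2} \sqrt{-83}\right)} = \frac{1}{-26451 - 6858 \left(0 + \sqrt{2} i \sqrt{83}\right)} = \frac{1}{-26451 - 6858 \left(0 + i \sqrt{166}\right)} = \frac{1}{-26451 - 6858 i \sqrt{166}}$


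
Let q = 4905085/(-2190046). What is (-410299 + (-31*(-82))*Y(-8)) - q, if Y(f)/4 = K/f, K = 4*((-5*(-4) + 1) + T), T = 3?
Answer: -1165789431405/2190046 ≈ -5.3231e+5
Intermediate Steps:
K = 96 (K = 4*((-5*(-4) + 1) + 3) = 4*((20 + 1) + 3) = 4*(21 + 3) = 4*24 = 96)
Y(f) = 384/f (Y(f) = 4*(96/f) = 384/f)
q = -4905085/2190046 (q = 4905085*(-1/2190046) = -4905085/2190046 ≈ -2.2397)
(-410299 + (-31*(-82))*Y(-8)) - q = (-410299 + (-31*(-82))*(384/(-8))) - 1*(-4905085/2190046) = (-410299 + 2542*(384*(-⅛))) + 4905085/2190046 = (-410299 + 2542*(-48)) + 4905085/2190046 = (-410299 - 122016) + 4905085/2190046 = -532315 + 4905085/2190046 = -1165789431405/2190046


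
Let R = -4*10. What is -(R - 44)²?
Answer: -7056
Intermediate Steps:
R = -40
-(R - 44)² = -(-40 - 44)² = -1*(-84)² = -1*7056 = -7056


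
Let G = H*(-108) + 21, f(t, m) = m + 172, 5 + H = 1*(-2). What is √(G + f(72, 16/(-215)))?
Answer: √43864085/215 ≈ 30.805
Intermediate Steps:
H = -7 (H = -5 + 1*(-2) = -5 - 2 = -7)
f(t, m) = 172 + m
G = 777 (G = -7*(-108) + 21 = 756 + 21 = 777)
√(G + f(72, 16/(-215))) = √(777 + (172 + 16/(-215))) = √(777 + (172 + 16*(-1/215))) = √(777 + (172 - 16/215)) = √(777 + 36964/215) = √(204019/215) = √43864085/215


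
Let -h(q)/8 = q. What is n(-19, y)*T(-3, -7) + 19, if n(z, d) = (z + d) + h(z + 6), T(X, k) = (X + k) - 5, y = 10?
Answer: -1406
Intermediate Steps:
h(q) = -8*q
T(X, k) = -5 + X + k
n(z, d) = -48 + d - 7*z (n(z, d) = (z + d) - 8*(z + 6) = (d + z) - 8*(6 + z) = (d + z) + (-48 - 8*z) = -48 + d - 7*z)
n(-19, y)*T(-3, -7) + 19 = (-48 + 10 - 7*(-19))*(-5 - 3 - 7) + 19 = (-48 + 10 + 133)*(-15) + 19 = 95*(-15) + 19 = -1425 + 19 = -1406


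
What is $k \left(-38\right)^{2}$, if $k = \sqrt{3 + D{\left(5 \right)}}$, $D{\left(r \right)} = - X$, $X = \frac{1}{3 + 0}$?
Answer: $\frac{2888 \sqrt{6}}{3} \approx 2358.0$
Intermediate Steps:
$X = \frac{1}{3} \approx 0.33333$
$D{\left(r \right)} = - \frac{1}{3}$ ($D{\left(r \right)} = \left(-1\right) \frac{1}{3} = - \frac{1}{3}$)
$k = \frac{2 \sqrt{6}}{3}$ ($k = \sqrt{3 - \frac{1}{3}} = \sqrt{\frac{8}{3}} = \frac{2 \sqrt{6}}{3} \approx 1.633$)
$k \left(-38\right)^{2} = \frac{2 \sqrt{6}}{3} \left(-38\right)^{2} = \frac{2 \sqrt{6}}{3} \cdot 1444 = \frac{2888 \sqrt{6}}{3}$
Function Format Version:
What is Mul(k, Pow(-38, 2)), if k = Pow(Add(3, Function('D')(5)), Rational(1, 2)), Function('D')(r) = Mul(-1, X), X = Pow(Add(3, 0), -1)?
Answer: Mul(Rational(2888, 3), Pow(6, Rational(1, 2))) ≈ 2358.0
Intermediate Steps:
X = Rational(1, 3) (X = Pow(3, -1) = Rational(1, 3) ≈ 0.33333)
Function('D')(r) = Rational(-1, 3) (Function('D')(r) = Mul(-1, Rational(1, 3)) = Rational(-1, 3))
k = Mul(Rational(2, 3), Pow(6, Rational(1, 2))) (k = Pow(Add(3, Rational(-1, 3)), Rational(1, 2)) = Pow(Rational(8, 3), Rational(1, 2)) = Mul(Rational(2, 3), Pow(6, Rational(1, 2))) ≈ 1.6330)
Mul(k, Pow(-38, 2)) = Mul(Mul(Rational(2, 3), Pow(6, Rational(1, 2))), Pow(-38, 2)) = Mul(Mul(Rational(2, 3), Pow(6, Rational(1, 2))), 1444) = Mul(Rational(2888, 3), Pow(6, Rational(1, 2)))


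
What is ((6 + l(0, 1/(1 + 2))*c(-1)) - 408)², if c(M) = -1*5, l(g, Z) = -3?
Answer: 149769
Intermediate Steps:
c(M) = -5
((6 + l(0, 1/(1 + 2))*c(-1)) - 408)² = ((6 - 3*(-5)) - 408)² = ((6 + 15) - 408)² = (21 - 408)² = (-387)² = 149769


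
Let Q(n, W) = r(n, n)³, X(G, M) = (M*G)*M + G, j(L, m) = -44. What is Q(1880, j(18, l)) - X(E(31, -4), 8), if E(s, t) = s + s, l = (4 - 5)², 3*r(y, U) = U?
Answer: 6644563190/27 ≈ 2.4609e+8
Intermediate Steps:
r(y, U) = U/3
l = 1 (l = (-1)² = 1)
E(s, t) = 2*s
X(G, M) = G + G*M² (X(G, M) = (G*M)*M + G = G*M² + G = G + G*M²)
Q(n, W) = n³/27 (Q(n, W) = (n/3)³ = n³/27)
Q(1880, j(18, l)) - X(E(31, -4), 8) = (1/27)*1880³ - 2*31*(1 + 8²) = (1/27)*6644672000 - 62*(1 + 64) = 6644672000/27 - 62*65 = 6644672000/27 - 1*4030 = 6644672000/27 - 4030 = 6644563190/27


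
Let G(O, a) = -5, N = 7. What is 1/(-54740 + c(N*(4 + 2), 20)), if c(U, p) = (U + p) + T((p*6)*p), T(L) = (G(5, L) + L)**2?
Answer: 1/5681347 ≈ 1.7601e-7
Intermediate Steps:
T(L) = (-5 + L)**2
c(U, p) = U + p + (-5 + 6*p**2)**2 (c(U, p) = (U + p) + (-5 + (p*6)*p)**2 = (U + p) + (-5 + (6*p)*p)**2 = (U + p) + (-5 + 6*p**2)**2 = U + p + (-5 + 6*p**2)**2)
1/(-54740 + c(N*(4 + 2), 20)) = 1/(-54740 + (7*(4 + 2) + 20 + (-5 + 6*20**2)**2)) = 1/(-54740 + (7*6 + 20 + (-5 + 6*400)**2)) = 1/(-54740 + (42 + 20 + (-5 + 2400)**2)) = 1/(-54740 + (42 + 20 + 2395**2)) = 1/(-54740 + (42 + 20 + 5736025)) = 1/(-54740 + 5736087) = 1/5681347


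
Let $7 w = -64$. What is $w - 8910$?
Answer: $- \frac{62434}{7} \approx -8919.1$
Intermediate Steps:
$w = - \frac{64}{7}$ ($w = \frac{1}{7} \left(-64\right) = - \frac{64}{7} \approx -9.1429$)
$w - 8910 = - \frac{64}{7} - 8910 = - \frac{62434}{7}$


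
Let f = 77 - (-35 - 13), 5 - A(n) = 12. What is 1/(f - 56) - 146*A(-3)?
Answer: 70519/69 ≈ 1022.0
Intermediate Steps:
A(n) = -7 (A(n) = 5 - 1*12 = 5 - 12 = -7)
f = 125 (f = 77 - 1*(-48) = 77 + 48 = 125)
1/(f - 56) - 146*A(-3) = 1/(125 - 56) - 146*(-7) = 1/69 + 1022 = 70519/69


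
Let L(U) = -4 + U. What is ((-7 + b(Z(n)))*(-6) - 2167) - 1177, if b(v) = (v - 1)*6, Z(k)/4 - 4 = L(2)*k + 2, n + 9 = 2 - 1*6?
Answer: -7874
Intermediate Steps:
n = -13 (n = -9 + (2 - 1*6) = -9 + (2 - 6) = -9 - 4 = -13)
Z(k) = 24 - 8*k (Z(k) = 16 + 4*((-4 + 2)*k + 2) = 16 + 4*(-2*k + 2) = 16 + 4*(2 - 2*k) = 16 + (8 - 8*k) = 24 - 8*k)
b(v) = -6 + 6*v (b(v) = (-1 + v)*6 = -6 + 6*v)
((-7 + b(Z(n)))*(-6) - 2167) - 1177 = ((-7 + (-6 + 6*(24 - 8*(-13))))*(-6) - 2167) - 1177 = ((-7 + (-6 + 6*(24 + 104)))*(-6) - 2167) - 1177 = ((-7 + (-6 + 6*128))*(-6) - 2167) - 1177 = ((-7 + (-6 + 768))*(-6) - 2167) - 1177 = ((-7 + 762)*(-6) - 2167) - 1177 = (755*(-6) - 2167) - 1177 = (-4530 - 2167) - 1177 = -6697 - 1177 = -7874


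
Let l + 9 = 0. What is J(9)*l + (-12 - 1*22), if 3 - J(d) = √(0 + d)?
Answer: -34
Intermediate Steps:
l = -9 (l = -9 + 0 = -9)
J(d) = 3 - √d (J(d) = 3 - √(0 + d) = 3 - √d)
J(9)*l + (-12 - 1*22) = (3 - √9)*(-9) + (-12 - 1*22) = (3 - 1*3)*(-9) + (-12 - 22) = (3 - 3)*(-9) - 34 = 0*(-9) - 34 = 0 - 34 = -34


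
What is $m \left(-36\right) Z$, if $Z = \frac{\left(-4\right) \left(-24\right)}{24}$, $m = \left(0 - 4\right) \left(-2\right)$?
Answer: $-1152$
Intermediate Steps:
$m = 8$ ($m = \left(-4\right) \left(-2\right) = 8$)
$Z = 4$ ($Z = 96 \cdot \frac{1}{24} = 4$)
$m \left(-36\right) Z = 8 \left(-36\right) 4 = \left(-288\right) 4 = -1152$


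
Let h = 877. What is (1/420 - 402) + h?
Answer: 199501/420 ≈ 475.00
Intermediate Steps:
(1/420 - 402) + h = (1/420 - 402) + 877 = -168839/420 + 877 = 199501/420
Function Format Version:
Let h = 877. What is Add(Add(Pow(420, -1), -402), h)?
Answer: Rational(199501, 420) ≈ 475.00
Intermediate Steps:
Add(Add(Pow(420, -1), -402), h) = Add(Add(Pow(420, -1), -402), 877) = Add(Add(Rational(1, 420), -402), 877) = Add(Rational(-168839, 420), 877) = Rational(199501, 420)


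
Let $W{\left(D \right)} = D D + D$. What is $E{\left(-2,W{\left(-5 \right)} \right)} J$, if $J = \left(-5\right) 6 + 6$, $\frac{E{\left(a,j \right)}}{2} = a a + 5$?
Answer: $-432$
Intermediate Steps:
$W{\left(D \right)} = D + D^{2}$ ($W{\left(D \right)} = D^{2} + D = D + D^{2}$)
$E{\left(a,j \right)} = 10 + 2 a^{2}$ ($E{\left(a,j \right)} = 2 \left(a a + 5\right) = 2 \left(a^{2} + 5\right) = 2 \left(5 + a^{2}\right) = 10 + 2 a^{2}$)
$J = -24$ ($J = -30 + 6 = -24$)
$E{\left(-2,W{\left(-5 \right)} \right)} J = \left(10 + 2 \left(-2\right)^{2}\right) \left(-24\right) = \left(10 + 2 \cdot 4\right) \left(-24\right) = \left(10 + 8\right) \left(-24\right) = 18 \left(-24\right) = -432$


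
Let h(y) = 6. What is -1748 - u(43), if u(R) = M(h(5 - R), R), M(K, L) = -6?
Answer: -1742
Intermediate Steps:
u(R) = -6
-1748 - u(43) = -1748 - 1*(-6) = -1748 + 6 = -1742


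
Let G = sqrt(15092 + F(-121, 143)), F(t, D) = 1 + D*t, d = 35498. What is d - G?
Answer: 35498 - I*sqrt(2210) ≈ 35498.0 - 47.011*I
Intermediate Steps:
G = I*sqrt(2210) (G = sqrt(15092 + (1 + 143*(-121))) = sqrt(15092 + (1 - 17303)) = sqrt(15092 - 17302) = sqrt(-2210) = I*sqrt(2210) ≈ 47.011*I)
d - G = 35498 - I*sqrt(2210)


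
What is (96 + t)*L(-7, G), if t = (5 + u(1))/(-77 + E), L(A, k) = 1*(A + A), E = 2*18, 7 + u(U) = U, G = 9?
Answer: -55118/41 ≈ -1344.3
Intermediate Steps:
u(U) = -7 + U
E = 36
L(A, k) = 2*A (L(A, k) = 1*(2*A) = 2*A)
t = 1/41 (t = (5 + (-7 + 1))/(-77 + 36) = (5 - 6)/(-41) = -1*(-1/41) = 1/41 ≈ 0.024390)
(96 + t)*L(-7, G) = (96 + 1/41)*(2*(-7)) = (3937/41)*(-14) = -55118/41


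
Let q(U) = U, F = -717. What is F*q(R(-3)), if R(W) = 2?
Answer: -1434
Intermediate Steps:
F*q(R(-3)) = -717*2 = -1434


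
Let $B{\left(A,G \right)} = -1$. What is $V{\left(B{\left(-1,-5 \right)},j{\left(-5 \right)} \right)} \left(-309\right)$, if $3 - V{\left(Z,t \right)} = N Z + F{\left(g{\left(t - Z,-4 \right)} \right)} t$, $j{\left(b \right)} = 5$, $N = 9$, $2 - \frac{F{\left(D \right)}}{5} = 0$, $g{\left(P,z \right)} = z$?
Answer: $11742$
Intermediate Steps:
$F{\left(D \right)} = 10$ ($F{\left(D \right)} = 10 - 0 = 10 + 0 = 10$)
$V{\left(Z,t \right)} = 3 - 10 t - 9 Z$ ($V{\left(Z,t \right)} = 3 - \left(9 Z + 10 t\right) = 3 - 10 t - 9 Z$)
$V{\left(B{\left(-1,-5 \right)},j{\left(-5 \right)} \right)} \left(-309\right) = \left(3 - 50 - -9\right) \left(-309\right) = \left(3 - 50 + 9\right) \left(-309\right) = \left(-38\right) \left(-309\right) = 11742$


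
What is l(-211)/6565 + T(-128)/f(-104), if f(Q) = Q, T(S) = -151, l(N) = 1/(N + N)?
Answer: 1237677/852440 ≈ 1.4519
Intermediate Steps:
l(N) = 1/(2*N)
l(-211)/6565 + T(-128)/f(-104) = ((1/2)/(-211))/6565 - 151/(-104) = ((1/2)*(-1/211))*(1/6565) - 151*(-1/104) = -1/422*1/6565 + 151/104 = -1/2770430 + 151/104 = 1237677/852440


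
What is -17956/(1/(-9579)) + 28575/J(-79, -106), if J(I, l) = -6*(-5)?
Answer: 344002953/2 ≈ 1.7200e+8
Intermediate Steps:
J(I, l) = 30
-17956/(1/(-9579)) + 28575/J(-79, -106) = -17956/(1/(-9579)) + 28575/30 = -17956/(-1/9579) + 28575*(1/30) = -17956*(-9579) + 1905/2 = 172000524 + 1905/2 = 344002953/2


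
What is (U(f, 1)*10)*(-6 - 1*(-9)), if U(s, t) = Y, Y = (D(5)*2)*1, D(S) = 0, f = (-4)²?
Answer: 0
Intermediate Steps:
f = 16
Y = 0 (Y = (0*2)*1 = 0*1 = 0)
U(s, t) = 0
(U(f, 1)*10)*(-6 - 1*(-9)) = (0*10)*(-6 - 1*(-9)) = 0*(-6 + 9) = 0*3 = 0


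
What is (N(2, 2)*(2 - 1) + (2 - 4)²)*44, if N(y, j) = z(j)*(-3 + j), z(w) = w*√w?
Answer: 176 - 88*√2 ≈ 51.549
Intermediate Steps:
z(w) = w^(3/2)
N(y, j) = j^(3/2)*(-3 + j)
(N(2, 2)*(2 - 1) + (2 - 4)²)*44 = ((2^(3/2)*(-3 + 2))*(2 - 1) + (2 - 4)²)*44 = (((2*√2)*(-1))*1 + (-2)²)*44 = (-2*√2*1 + 4)*44 = (-2*√2 + 4)*44 = (4 - 2*√2)*44 = 176 - 88*√2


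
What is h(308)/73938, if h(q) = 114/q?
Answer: 19/3795484 ≈ 5.0059e-6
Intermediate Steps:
h(308)/73938 = (114/308)/73938 = (114*(1/308))*(1/73938) = (57/154)*(1/73938) = 19/3795484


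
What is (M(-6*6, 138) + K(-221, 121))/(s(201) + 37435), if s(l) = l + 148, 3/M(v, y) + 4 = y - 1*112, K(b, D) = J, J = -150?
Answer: -3297/831248 ≈ -0.0039663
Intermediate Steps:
K(b, D) = -150
M(v, y) = 3/(-116 + y) (M(v, y) = 3/(-4 + (y - 1*112)) = 3/(-4 + (y - 112)) = 3/(-4 + (-112 + y)) = 3/(-116 + y))
s(l) = 148 + l
(M(-6*6, 138) + K(-221, 121))/(s(201) + 37435) = (3/(-116 + 138) - 150)/((148 + 201) + 37435) = (3/22 - 150)/(349 + 37435) = (3*(1/22) - 150)/37784 = (3/22 - 150)*(1/37784) = -3297/22*1/37784 = -3297/831248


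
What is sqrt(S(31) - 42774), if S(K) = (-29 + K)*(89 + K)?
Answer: 3*I*sqrt(4726) ≈ 206.24*I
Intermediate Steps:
sqrt(S(31) - 42774) = sqrt((-2581 + 31**2 + 60*31) - 42774) = sqrt((-2581 + 961 + 1860) - 42774) = sqrt(240 - 42774) = sqrt(-42534) = 3*I*sqrt(4726)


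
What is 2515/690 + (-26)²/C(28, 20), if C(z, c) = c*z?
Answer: 46871/9660 ≈ 4.8521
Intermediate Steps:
2515/690 + (-26)²/C(28, 20) = 2515/690 + (-26)²/((20*28)) = 2515*(1/690) + 676/560 = 503/138 + 676*(1/560) = 503/138 + 169/140 = 46871/9660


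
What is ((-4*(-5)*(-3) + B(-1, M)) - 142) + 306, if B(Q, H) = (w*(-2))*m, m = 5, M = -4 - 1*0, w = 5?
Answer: 54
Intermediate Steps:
M = -4 (M = -4 + 0 = -4)
B(Q, H) = -50 (B(Q, H) = (5*(-2))*5 = -10*5 = -50)
((-4*(-5)*(-3) + B(-1, M)) - 142) + 306 = ((-4*(-5)*(-3) - 50) - 142) + 306 = ((20*(-3) - 50) - 142) + 306 = ((-60 - 50) - 142) + 306 = (-110 - 142) + 306 = -252 + 306 = 54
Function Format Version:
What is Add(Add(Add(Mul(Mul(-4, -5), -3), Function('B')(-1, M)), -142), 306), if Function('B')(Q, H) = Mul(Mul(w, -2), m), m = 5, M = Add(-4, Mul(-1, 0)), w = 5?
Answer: 54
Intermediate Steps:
M = -4 (M = Add(-4, 0) = -4)
Function('B')(Q, H) = -50 (Function('B')(Q, H) = Mul(Mul(5, -2), 5) = Mul(-10, 5) = -50)
Add(Add(Add(Mul(Mul(-4, -5), -3), Function('B')(-1, M)), -142), 306) = Add(Add(Add(Mul(Mul(-4, -5), -3), -50), -142), 306) = Add(Add(Add(Mul(20, -3), -50), -142), 306) = Add(Add(Add(-60, -50), -142), 306) = Add(Add(-110, -142), 306) = Add(-252, 306) = 54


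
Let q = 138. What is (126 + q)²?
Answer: 69696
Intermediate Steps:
(126 + q)² = (126 + 138)² = 264² = 69696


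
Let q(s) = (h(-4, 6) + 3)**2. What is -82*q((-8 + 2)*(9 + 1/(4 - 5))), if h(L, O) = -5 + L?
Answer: -2952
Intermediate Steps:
q(s) = 36 (q(s) = ((-5 - 4) + 3)**2 = (-9 + 3)**2 = (-6)**2 = 36)
-82*q((-8 + 2)*(9 + 1/(4 - 5))) = -82*36 = -2952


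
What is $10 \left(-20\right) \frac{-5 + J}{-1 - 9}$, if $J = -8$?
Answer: $-260$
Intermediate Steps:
$10 \left(-20\right) \frac{-5 + J}{-1 - 9} = 10 \left(-20\right) \frac{-5 - 8}{-1 - 9} = - 200 \left(- \frac{13}{-10}\right) = - 200 \left(\left(-13\right) \left(- \frac{1}{10}\right)\right) = \left(-200\right) \frac{13}{10} = -260$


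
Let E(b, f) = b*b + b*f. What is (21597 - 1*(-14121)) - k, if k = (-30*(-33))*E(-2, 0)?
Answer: 31758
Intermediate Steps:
E(b, f) = b² + b*f
k = 3960 (k = (-30*(-33))*(-2*(-2 + 0)) = 990*(-2*(-2)) = 990*4 = 3960)
(21597 - 1*(-14121)) - k = (21597 - 1*(-14121)) - 1*3960 = (21597 + 14121) - 3960 = 35718 - 3960 = 31758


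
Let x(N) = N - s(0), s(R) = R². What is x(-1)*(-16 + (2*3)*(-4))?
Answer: 40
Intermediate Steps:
x(N) = N (x(N) = N - 1*0² = N - 1*0 = N + 0 = N)
x(-1)*(-16 + (2*3)*(-4)) = -(-16 + (2*3)*(-4)) = -(-16 + 6*(-4)) = -(-16 - 24) = -1*(-40) = 40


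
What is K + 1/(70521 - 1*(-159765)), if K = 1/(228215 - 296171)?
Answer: -3865/372602748 ≈ -1.0373e-5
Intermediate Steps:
K = -1/67956 (K = 1/(-67956) = -1/67956 ≈ -1.4715e-5)
K + 1/(70521 - 1*(-159765)) = -1/67956 + 1/(70521 - 1*(-159765)) = -1/67956 + 1/(70521 + 159765) = -1/67956 + 1/230286 = -3865/372602748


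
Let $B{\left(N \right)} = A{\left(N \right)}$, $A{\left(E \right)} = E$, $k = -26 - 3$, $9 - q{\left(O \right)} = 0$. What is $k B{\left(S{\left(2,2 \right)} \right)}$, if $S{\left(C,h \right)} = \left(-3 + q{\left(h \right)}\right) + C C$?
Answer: $-290$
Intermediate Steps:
$q{\left(O \right)} = 9$ ($q{\left(O \right)} = 9 - 0 = 9 + 0 = 9$)
$k = -29$
$S{\left(C,h \right)} = 6 + C^{2}$ ($S{\left(C,h \right)} = \left(-3 + 9\right) + C C = 6 + C^{2}$)
$B{\left(N \right)} = N$
$k B{\left(S{\left(2,2 \right)} \right)} = - 29 \left(6 + 2^{2}\right) = - 29 \left(6 + 4\right) = \left(-29\right) 10 = -290$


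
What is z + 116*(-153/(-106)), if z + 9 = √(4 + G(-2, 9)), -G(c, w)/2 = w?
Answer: 8397/53 + I*√14 ≈ 158.43 + 3.7417*I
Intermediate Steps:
G(c, w) = -2*w
z = -9 + I*√14 (z = -9 + √(4 - 2*9) = -9 + √(4 - 18) = -9 + √(-14) = -9 + I*√14 ≈ -9.0 + 3.7417*I)
z + 116*(-153/(-106)) = (-9 + I*√14) + 116*(-153/(-106)) = (-9 + I*√14) + 116*(-153*(-1/106)) = (-9 + I*√14) + 116*(153/106) = (-9 + I*√14) + 8874/53 = 8397/53 + I*√14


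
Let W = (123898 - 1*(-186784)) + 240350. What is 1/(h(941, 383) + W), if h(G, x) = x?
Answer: 1/551415 ≈ 1.8135e-6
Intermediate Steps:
W = 551032 (W = (123898 + 186784) + 240350 = 310682 + 240350 = 551032)
1/(h(941, 383) + W) = 1/(383 + 551032) = 1/551415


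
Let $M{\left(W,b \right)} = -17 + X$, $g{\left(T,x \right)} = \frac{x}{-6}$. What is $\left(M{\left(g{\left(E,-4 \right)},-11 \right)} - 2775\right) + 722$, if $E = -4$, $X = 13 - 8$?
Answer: $-2065$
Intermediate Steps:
$X = 5$ ($X = 13 - 8 = 5$)
$g{\left(T,x \right)} = - \frac{x}{6}$ ($g{\left(T,x \right)} = x \left(- \frac{1}{6}\right) = - \frac{x}{6}$)
$M{\left(W,b \right)} = -12$ ($M{\left(W,b \right)} = -17 + 5 = -12$)
$\left(M{\left(g{\left(E,-4 \right)},-11 \right)} - 2775\right) + 722 = \left(-12 - 2775\right) + 722 = -2787 + 722 = -2065$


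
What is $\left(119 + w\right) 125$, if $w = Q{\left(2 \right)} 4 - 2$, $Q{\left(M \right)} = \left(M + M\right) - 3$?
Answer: $15125$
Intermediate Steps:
$Q{\left(M \right)} = -3 + 2 M$ ($Q{\left(M \right)} = 2 M - 3 = -3 + 2 M$)
$w = 2$ ($w = \left(-3 + 2 \cdot 2\right) 4 - 2 = \left(-3 + 4\right) 4 - 2 = 1 \cdot 4 - 2 = 4 - 2 = 2$)
$\left(119 + w\right) 125 = \left(119 + 2\right) 125 = 121 \cdot 125 = 15125$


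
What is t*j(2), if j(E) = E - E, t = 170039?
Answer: 0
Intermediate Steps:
j(E) = 0
t*j(2) = 170039*0 = 0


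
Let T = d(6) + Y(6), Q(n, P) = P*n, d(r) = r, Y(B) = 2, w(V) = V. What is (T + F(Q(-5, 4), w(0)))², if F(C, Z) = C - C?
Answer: 64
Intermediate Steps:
F(C, Z) = 0
T = 8 (T = 6 + 2 = 8)
(T + F(Q(-5, 4), w(0)))² = (8 + 0)² = 8² = 64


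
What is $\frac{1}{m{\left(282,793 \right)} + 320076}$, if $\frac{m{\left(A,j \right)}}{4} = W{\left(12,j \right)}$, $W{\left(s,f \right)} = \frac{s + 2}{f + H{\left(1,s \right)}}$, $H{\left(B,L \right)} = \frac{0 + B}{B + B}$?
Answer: $\frac{1587}{507960724} \approx 3.1243 \cdot 10^{-6}$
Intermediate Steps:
$H{\left(B,L \right)} = \frac{1}{2}$ ($H{\left(B,L \right)} = \frac{B}{2 B} = B \frac{1}{2 B} = \frac{1}{2}$)
$W{\left(s,f \right)} = \frac{2 + s}{\frac{1}{2} + f}$ ($W{\left(s,f \right)} = \frac{s + 2}{f + \frac{1}{2}} = \frac{2 + s}{\frac{1}{2} + f}$)
$m{\left(A,j \right)} = \frac{112}{1 + 2 j}$ ($m{\left(A,j \right)} = 4 \frac{2 \left(2 + 12\right)}{1 + 2 j} = 4 \cdot 2 \frac{1}{1 + 2 j} 14 = 4 \frac{28}{1 + 2 j} = \frac{112}{1 + 2 j}$)
$\frac{1}{m{\left(282,793 \right)} + 320076} = \frac{1}{\frac{112}{1 + 2 \cdot 793} + 320076} = \frac{1}{\frac{112}{1 + 1586} + 320076} = \frac{1}{\frac{112}{1587} + 320076} = \frac{1}{\frac{507960724}{1587}} = \frac{1587}{507960724}$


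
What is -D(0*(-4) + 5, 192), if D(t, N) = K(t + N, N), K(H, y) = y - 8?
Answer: -184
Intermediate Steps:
K(H, y) = -8 + y
D(t, N) = -8 + N
-D(0*(-4) + 5, 192) = -(-8 + 192) = -1*184 = -184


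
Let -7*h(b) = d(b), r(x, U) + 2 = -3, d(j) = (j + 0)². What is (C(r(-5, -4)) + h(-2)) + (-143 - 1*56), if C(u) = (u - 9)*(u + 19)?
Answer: -2769/7 ≈ -395.57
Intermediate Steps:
d(j) = j²
r(x, U) = -5 (r(x, U) = -2 - 3 = -5)
C(u) = (-9 + u)*(19 + u)
h(b) = -b²/7
(C(r(-5, -4)) + h(-2)) + (-143 - 1*56) = ((-171 + (-5)² + 10*(-5)) - ⅐*(-2)²) + (-143 - 1*56) = ((-171 + 25 - 50) - ⅐*4) + (-143 - 56) = (-196 - 4/7) - 199 = -1376/7 - 199 = -2769/7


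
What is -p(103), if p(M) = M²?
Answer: -10609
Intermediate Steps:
-p(103) = -1*103² = -1*10609 = -10609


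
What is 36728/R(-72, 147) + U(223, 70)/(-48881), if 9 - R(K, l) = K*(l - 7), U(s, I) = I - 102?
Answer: 1795624216/493160409 ≈ 3.6411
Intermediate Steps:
U(s, I) = -102 + I
R(K, l) = 9 - K*(-7 + l) (R(K, l) = 9 - K*(l - 7) = 9 - K*(-7 + l))
36728/R(-72, 147) + U(223, 70)/(-48881) = 36728/(9 + 7*(-72) - 1*(-72)*147) + (-102 + 70)/(-48881) = 36728/(9 - 504 + 10584) - 32*(-1/48881) = 36728/10089 + 32/48881 = 1795624216/493160409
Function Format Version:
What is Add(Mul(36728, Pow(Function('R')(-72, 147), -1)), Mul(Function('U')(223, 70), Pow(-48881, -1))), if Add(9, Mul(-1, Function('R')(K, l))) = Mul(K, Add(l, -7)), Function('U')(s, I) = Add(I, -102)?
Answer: Rational(1795624216, 493160409) ≈ 3.6411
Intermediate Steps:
Function('U')(s, I) = Add(-102, I)
Function('R')(K, l) = Add(9, Mul(-1, K, Add(-7, l))) (Function('R')(K, l) = Add(9, Mul(-1, Mul(K, Add(l, -7)))) = Add(9, Mul(-1, Mul(K, Add(-7, l)))) = Add(9, Mul(-1, K, Add(-7, l))))
Add(Mul(36728, Pow(Function('R')(-72, 147), -1)), Mul(Function('U')(223, 70), Pow(-48881, -1))) = Add(Mul(36728, Pow(Add(9, Mul(7, -72), Mul(-1, -72, 147)), -1)), Mul(Add(-102, 70), Pow(-48881, -1))) = Add(Mul(36728, Pow(Add(9, -504, 10584), -1)), Mul(-32, Rational(-1, 48881))) = Add(Mul(36728, Pow(10089, -1)), Rational(32, 48881)) = Add(Mul(36728, Rational(1, 10089)), Rational(32, 48881)) = Add(Rational(36728, 10089), Rational(32, 48881)) = Rational(1795624216, 493160409)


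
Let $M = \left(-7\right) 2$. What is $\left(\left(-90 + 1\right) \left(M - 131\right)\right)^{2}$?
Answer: $166539025$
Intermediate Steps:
$M = -14$
$\left(\left(-90 + 1\right) \left(M - 131\right)\right)^{2} = \left(\left(-90 + 1\right) \left(-14 - 131\right)\right)^{2} = \left(\left(-89\right) \left(-145\right)\right)^{2} = 12905^{2} = 166539025$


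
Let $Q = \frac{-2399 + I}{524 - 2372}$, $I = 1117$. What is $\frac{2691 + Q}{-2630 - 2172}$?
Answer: $- \frac{2487125}{4437048} \approx -0.56054$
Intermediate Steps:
$Q = \frac{641}{924}$ ($Q = \frac{-2399 + 1117}{524 - 2372} = - \frac{1282}{-1848} = \left(-1282\right) \left(- \frac{1}{1848}\right) = \frac{641}{924} \approx 0.69372$)
$\frac{2691 + Q}{-2630 - 2172} = \frac{2691 + \frac{641}{924}}{-2630 - 2172} = \frac{2487125}{924 \left(-4802\right)} = \frac{2487125}{924} \left(- \frac{1}{4802}\right) = - \frac{2487125}{4437048}$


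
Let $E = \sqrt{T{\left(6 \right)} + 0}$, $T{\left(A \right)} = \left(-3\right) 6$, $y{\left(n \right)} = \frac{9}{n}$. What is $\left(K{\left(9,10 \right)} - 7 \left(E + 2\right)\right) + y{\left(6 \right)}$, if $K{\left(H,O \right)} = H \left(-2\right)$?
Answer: $- \frac{61}{2} - 21 i \sqrt{2} \approx -30.5 - 29.698 i$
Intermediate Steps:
$K{\left(H,O \right)} = - 2 H$
$T{\left(A \right)} = -18$
$E = 3 i \sqrt{2}$ ($E = \sqrt{-18 + 0} = \sqrt{-18} = 3 i \sqrt{2} \approx 4.2426 i$)
$\left(K{\left(9,10 \right)} - 7 \left(E + 2\right)\right) + y{\left(6 \right)} = \left(\left(-2\right) 9 - 7 \left(3 i \sqrt{2} + 2\right)\right) + \frac{9}{6} = \left(-18 - 7 \left(2 + 3 i \sqrt{2}\right)\right) + 9 \cdot \frac{1}{6} = \left(-18 - \left(14 + 21 i \sqrt{2}\right)\right) + \frac{3}{2} = \left(-32 - 21 i \sqrt{2}\right) + \frac{3}{2} = - \frac{61}{2} - 21 i \sqrt{2}$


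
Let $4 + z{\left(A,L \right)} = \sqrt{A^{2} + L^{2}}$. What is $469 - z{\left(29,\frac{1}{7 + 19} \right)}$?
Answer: $473 - \frac{\sqrt{568517}}{26} \approx 444.0$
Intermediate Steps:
$z{\left(A,L \right)} = -4 + \sqrt{A^{2} + L^{2}}$
$469 - z{\left(29,\frac{1}{7 + 19} \right)} = 469 - \left(-4 + \sqrt{29^{2} + \left(\frac{1}{7 + 19}\right)^{2}}\right) = 469 - \left(-4 + \sqrt{841 + \left(\frac{1}{26}\right)^{2}}\right) = 469 - \left(-4 + \sqrt{841 + \frac{1}{676}}\right) = 469 - \left(-4 + \sqrt{\frac{568517}{676}}\right) = 469 - \left(-4 + \frac{\sqrt{568517}}{26}\right) = 469 + \left(4 - \frac{\sqrt{568517}}{26}\right) = 473 - \frac{\sqrt{568517}}{26}$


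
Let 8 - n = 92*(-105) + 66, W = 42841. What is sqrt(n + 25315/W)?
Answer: sqrt(17624127520077)/42841 ≈ 97.993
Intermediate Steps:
n = 9602 (n = 8 - (92*(-105) + 66) = 8 - (-9660 + 66) = 8 - 1*(-9594) = 8 + 9594 = 9602)
sqrt(n + 25315/W) = sqrt(9602 + 25315/42841) = sqrt(411384597/42841) = sqrt(17624127520077)/42841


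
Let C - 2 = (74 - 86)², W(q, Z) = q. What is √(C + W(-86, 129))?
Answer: 2*√15 ≈ 7.7460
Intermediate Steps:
C = 146 (C = 2 + (74 - 86)² = 2 + (-12)² = 2 + 144 = 146)
√(C + W(-86, 129)) = √(146 - 86) = √60 = 2*√15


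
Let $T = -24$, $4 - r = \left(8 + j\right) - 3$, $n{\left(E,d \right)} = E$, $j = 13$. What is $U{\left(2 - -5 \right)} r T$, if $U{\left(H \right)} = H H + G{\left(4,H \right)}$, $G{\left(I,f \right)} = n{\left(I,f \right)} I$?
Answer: $21840$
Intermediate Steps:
$G{\left(I,f \right)} = I^{2}$ ($G{\left(I,f \right)} = I I = I^{2}$)
$r = -14$ ($r = 4 - \left(\left(8 + 13\right) - 3\right) = 4 - \left(21 - 3\right) = 4 - 18 = -14$)
$U{\left(H \right)} = 16 + H^{2}$ ($U{\left(H \right)} = H H + 4^{2} = H^{2} + 16 = 16 + H^{2}$)
$U{\left(2 - -5 \right)} r T = \left(16 + \left(2 - -5\right)^{2}\right) \left(-14\right) \left(-24\right) = \left(16 + \left(2 + 5\right)^{2}\right) \left(-14\right) \left(-24\right) = \left(16 + 7^{2}\right) \left(-14\right) \left(-24\right) = \left(16 + 49\right) \left(-14\right) \left(-24\right) = 65 \left(-14\right) \left(-24\right) = \left(-910\right) \left(-24\right) = 21840$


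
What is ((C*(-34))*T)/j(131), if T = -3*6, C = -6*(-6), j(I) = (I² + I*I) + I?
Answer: 22032/34453 ≈ 0.63948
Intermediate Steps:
j(I) = I + 2*I² (j(I) = (I² + I²) + I = 2*I² + I = I + 2*I²)
C = 36
T = -18
((C*(-34))*T)/j(131) = ((36*(-34))*(-18))/((131*(1 + 2*131))) = (-1224*(-18))/((131*(1 + 262))) = 22032/((131*263)) = 22032/34453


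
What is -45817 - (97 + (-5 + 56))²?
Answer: -67721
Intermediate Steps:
-45817 - (97 + (-5 + 56))² = -45817 - (97 + 51)² = -45817 - 1*148² = -45817 - 1*21904 = -45817 - 21904 = -67721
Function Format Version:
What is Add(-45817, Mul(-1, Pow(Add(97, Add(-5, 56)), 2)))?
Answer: -67721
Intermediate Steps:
Add(-45817, Mul(-1, Pow(Add(97, Add(-5, 56)), 2))) = Add(-45817, Mul(-1, Pow(Add(97, 51), 2))) = Add(-45817, Mul(-1, Pow(148, 2))) = Add(-45817, Mul(-1, 21904)) = Add(-45817, -21904) = -67721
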